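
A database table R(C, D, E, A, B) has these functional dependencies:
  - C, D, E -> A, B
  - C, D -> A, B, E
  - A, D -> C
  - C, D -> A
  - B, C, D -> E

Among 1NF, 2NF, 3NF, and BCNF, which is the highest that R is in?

BCNF

Candidate keys: {A, D}, {C, D}. Prime attributes: {A, C, D}.
Every FD has a superkey on the left, so the relation is in BCNF.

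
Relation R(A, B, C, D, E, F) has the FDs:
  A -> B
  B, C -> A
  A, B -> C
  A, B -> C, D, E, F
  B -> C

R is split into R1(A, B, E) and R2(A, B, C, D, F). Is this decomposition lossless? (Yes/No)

The shared attributes are {A, B} and {A, B}⁺ = {A, B, C, D, E, F}.
This includes all of R1, so the common attributes are a superkey of R1 — the join is lossless.

Yes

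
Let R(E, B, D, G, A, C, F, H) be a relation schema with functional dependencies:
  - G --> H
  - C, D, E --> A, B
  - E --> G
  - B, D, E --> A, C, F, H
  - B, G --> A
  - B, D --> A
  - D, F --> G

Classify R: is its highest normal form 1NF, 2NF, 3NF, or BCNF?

1NF

Candidate keys: {B, D, E}, {C, D, E}. Prime attributes: {B, C, D, E}.
For G --> H we have {G}⁺ = {G, H}; {G} is not a superkey, so BCNF fails.
G --> H has non-prime {H} on the right and a non-superkey on the left, so 3NF fails.
The proper key subset {E} of {B, D, E} determines non-prime {G, H}, so the relation is not even in 2NF.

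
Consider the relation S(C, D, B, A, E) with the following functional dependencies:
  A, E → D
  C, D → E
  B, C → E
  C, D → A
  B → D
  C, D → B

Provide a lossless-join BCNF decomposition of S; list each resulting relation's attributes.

{A, B, C, E}; {A, D, E}

Candidate keys of the original relation: {A, C, E}, {B, C}, {C, D}.
In {A, B, C, D, E}, {A, E} is not a superkey ({A, E}⁺ restricted to this set is {A, D, E}), so split on A, E → D into {A, D, E} and {A, B, C, E}.
{A, D, E} is in BCNF.
{A, B, C, E} is in BCNF.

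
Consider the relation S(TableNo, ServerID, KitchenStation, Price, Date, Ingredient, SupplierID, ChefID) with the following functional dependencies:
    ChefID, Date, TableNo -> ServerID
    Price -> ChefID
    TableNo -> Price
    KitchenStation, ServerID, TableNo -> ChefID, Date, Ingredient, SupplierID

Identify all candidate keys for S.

{KitchenStation, TableNo} never appear on the right of any FD, so every key must include all of them.
{Date, KitchenStation, TableNo}⁺ = {ChefID, Date, Ingredient, KitchenStation, Price, ServerID, SupplierID, TableNo} — all of the relation — so {Date, KitchenStation, TableNo} is a candidate key.
{KitchenStation, ServerID, TableNo}⁺ = {ChefID, Date, Ingredient, KitchenStation, Price, ServerID, SupplierID, TableNo} — all of the relation — so {KitchenStation, ServerID, TableNo} is a candidate key.
Any other superkey properly contains one of these, so there are no further candidate keys.

{Date, KitchenStation, TableNo}, {KitchenStation, ServerID, TableNo}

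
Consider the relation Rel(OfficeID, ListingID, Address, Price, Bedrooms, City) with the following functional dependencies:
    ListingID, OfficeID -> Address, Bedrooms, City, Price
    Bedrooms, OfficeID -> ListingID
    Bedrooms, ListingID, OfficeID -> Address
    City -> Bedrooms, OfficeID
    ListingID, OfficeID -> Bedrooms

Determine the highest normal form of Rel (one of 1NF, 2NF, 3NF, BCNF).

Candidate keys: {Bedrooms, OfficeID}, {City}, {ListingID, OfficeID}. Prime attributes: {Bedrooms, City, ListingID, OfficeID}.
Each dependency's left side is a superkey — BCNF holds.

BCNF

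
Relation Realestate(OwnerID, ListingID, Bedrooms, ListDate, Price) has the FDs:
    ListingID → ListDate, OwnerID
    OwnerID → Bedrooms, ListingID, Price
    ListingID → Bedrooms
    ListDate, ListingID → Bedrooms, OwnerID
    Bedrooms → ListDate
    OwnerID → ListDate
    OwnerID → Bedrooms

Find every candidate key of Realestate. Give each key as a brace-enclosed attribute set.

{ListingID} is a candidate key since {ListingID}⁺ = {Bedrooms, ListDate, ListingID, OwnerID, Price} covers every attribute.
{OwnerID} is a candidate key since {OwnerID}⁺ = {Bedrooms, ListDate, ListingID, OwnerID, Price} covers every attribute.
No proper subset of any of these is a key, and no other minimal superkey exists.

{ListingID}, {OwnerID}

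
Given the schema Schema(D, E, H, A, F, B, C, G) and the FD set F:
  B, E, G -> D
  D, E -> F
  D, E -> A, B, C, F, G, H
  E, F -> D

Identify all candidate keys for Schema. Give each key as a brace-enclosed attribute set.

Attributes never on any right-hand side: {E} — every candidate key must contain it.
{D, E}⁺ = {A, B, C, D, E, F, G, H}, which is every attribute, so {D, E} is a candidate key.
{E, F}⁺ = {A, B, C, D, E, F, G, H}, which is every attribute, so {E, F} is a candidate key.
{B, E, G}⁺ = {A, B, C, D, E, F, G, H}, which is every attribute, so {B, E, G} is a candidate key.
Any other superkey properly contains one of these, so there are no further candidate keys.

{B, E, G}, {D, E}, {E, F}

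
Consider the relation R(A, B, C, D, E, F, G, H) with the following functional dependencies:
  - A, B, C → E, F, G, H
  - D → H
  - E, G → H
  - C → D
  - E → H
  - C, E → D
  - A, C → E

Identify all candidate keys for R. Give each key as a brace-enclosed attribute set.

{A, B, C}

{A, B, C} never appear on the right of any FD, so every key must include all of them.
{A, B, C}⁺ = {A, B, C, D, E, F, G, H} — all of the relation — so {A, B, C} is a candidate key.
No other minimal set has full closure, so this is the only candidate key.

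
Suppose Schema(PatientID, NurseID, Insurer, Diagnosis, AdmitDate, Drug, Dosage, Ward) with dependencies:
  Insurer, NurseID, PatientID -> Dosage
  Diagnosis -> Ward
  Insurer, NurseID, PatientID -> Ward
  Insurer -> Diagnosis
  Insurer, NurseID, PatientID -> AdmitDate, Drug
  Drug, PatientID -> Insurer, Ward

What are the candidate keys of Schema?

No FD produces {NurseID, PatientID}, so they must be in every candidate key.
{Drug, NurseID, PatientID}⁺ = {AdmitDate, Diagnosis, Dosage, Drug, Insurer, NurseID, PatientID, Ward}, which is every attribute, so {Drug, NurseID, PatientID} is a candidate key.
{Insurer, NurseID, PatientID}⁺ = {AdmitDate, Diagnosis, Dosage, Drug, Insurer, NurseID, PatientID, Ward}, which is every attribute, so {Insurer, NurseID, PatientID} is a candidate key.
Any other superkey properly contains one of these, so there are no further candidate keys.

{Drug, NurseID, PatientID}, {Insurer, NurseID, PatientID}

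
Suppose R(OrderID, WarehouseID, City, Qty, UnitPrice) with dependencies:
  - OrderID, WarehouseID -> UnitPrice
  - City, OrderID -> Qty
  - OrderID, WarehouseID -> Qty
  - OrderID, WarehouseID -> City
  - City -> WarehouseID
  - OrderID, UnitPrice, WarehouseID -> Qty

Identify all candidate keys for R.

Attributes never on any right-hand side: {OrderID} — every candidate key must contain it.
{City, OrderID} is a candidate key since {City, OrderID}⁺ = {City, OrderID, Qty, UnitPrice, WarehouseID} covers every attribute.
{OrderID, WarehouseID} is a candidate key since {OrderID, WarehouseID}⁺ = {City, OrderID, Qty, UnitPrice, WarehouseID} covers every attribute.
Any other superkey properly contains one of these, so there are no further candidate keys.

{City, OrderID}, {OrderID, WarehouseID}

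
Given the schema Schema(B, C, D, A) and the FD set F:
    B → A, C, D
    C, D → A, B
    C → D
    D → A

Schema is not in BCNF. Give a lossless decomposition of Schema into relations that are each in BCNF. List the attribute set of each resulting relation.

Candidate keys of the original relation: {B}, {C}.
In {A, B, C, D}, {D} is not a superkey ({D}⁺ restricted to this set is {A, D}), so split on D → A into {A, D} and {B, C, D}.
{A, D}: every determinant is a superkey — BCNF.
{B, C, D}: every determinant is a superkey — BCNF.

{A, D}; {B, C, D}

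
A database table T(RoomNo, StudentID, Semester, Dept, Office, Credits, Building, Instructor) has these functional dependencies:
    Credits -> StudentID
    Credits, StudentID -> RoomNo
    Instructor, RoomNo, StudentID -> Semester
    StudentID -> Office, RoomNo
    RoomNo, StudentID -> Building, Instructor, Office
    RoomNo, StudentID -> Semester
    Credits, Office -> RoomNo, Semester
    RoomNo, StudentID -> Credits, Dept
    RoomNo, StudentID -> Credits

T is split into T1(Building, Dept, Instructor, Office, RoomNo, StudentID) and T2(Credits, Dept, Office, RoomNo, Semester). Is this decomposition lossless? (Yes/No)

The shared attributes are {Dept, Office, RoomNo} and {Dept, Office, RoomNo}⁺ = {Dept, Office, RoomNo}.
The closure covers neither T1 nor T2 entirely; the join is not lossless.

No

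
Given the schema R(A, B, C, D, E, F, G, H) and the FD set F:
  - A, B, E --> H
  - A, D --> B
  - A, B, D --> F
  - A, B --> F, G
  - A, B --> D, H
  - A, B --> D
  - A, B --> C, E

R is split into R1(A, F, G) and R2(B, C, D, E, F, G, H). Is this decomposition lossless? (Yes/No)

No

Common attributes: {F, G}; their closure is {F, G}.
Neither R1 nor R2 is contained in that closure, so the decomposition is lossy.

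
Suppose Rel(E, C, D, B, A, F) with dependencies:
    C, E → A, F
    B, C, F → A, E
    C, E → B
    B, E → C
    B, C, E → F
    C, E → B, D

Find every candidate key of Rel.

{B, C, F}, {B, E}, {C, E}

{B, E} is a candidate key since {B, E}⁺ = {A, B, C, D, E, F} covers every attribute.
{C, E} is a candidate key since {C, E}⁺ = {A, B, C, D, E, F} covers every attribute.
{B, C, F} is a candidate key since {B, C, F}⁺ = {A, B, C, D, E, F} covers every attribute.
No proper subset of any of these is a key, and no other minimal superkey exists.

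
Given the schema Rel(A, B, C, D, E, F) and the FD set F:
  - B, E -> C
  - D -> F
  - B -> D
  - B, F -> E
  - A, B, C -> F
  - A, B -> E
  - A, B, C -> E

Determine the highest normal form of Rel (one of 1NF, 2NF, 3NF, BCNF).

Candidate key: {A, B}. Prime attributes: {A, B}.
B, E -> C: {B, E}⁺ = {B, C, D, E, F}, which is not all of the attributes, so the left side is not a superkey — BCNF is violated.
B, E -> C has non-prime {C} on the right and a non-superkey on the left, so 3NF fails.
Since {B} ⊂ {A, B} and {B}⁺ ⊇ {C, D, E, F} with {C, D, E, F} non-prime, there is a partial dependency; 2NF fails.

1NF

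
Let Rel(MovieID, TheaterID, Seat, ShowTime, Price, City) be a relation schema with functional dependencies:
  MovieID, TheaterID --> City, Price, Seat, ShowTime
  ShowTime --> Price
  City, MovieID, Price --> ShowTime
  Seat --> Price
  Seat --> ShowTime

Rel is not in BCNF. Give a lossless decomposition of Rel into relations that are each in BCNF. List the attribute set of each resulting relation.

{City, MovieID, Seat, TheaterID}; {Price, ShowTime}; {Seat, ShowTime}

Candidate key of the original relation: {MovieID, TheaterID}.
Within {City, MovieID, Price, Seat, ShowTime, TheaterID}: {ShowTime}⁺ ∩ {City, MovieID, Price, Seat, ShowTime, TheaterID} = {Price, ShowTime}, not the whole set, so ShowTime --> Price violates BCNF; decompose into {Price, ShowTime} and {City, MovieID, Seat, ShowTime, TheaterID}.
{Price, ShowTime} has no BCNF violation.
Within {City, MovieID, Seat, ShowTime, TheaterID}: {Seat}⁺ ∩ {City, MovieID, Seat, ShowTime, TheaterID} = {Seat, ShowTime}, not the whole set, so Seat --> ShowTime violates BCNF; decompose into {Seat, ShowTime} and {City, MovieID, Seat, TheaterID}.
{Seat, ShowTime} has no BCNF violation.
{City, MovieID, Seat, TheaterID} has no BCNF violation.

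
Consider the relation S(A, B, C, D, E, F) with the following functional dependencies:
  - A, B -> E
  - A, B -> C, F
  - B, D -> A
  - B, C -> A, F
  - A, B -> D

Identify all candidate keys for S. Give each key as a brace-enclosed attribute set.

{A, B}, {B, C}, {B, D}

{B} never appears on the right of any FD, so every key must include it.
{A, B}⁺ = {A, B, C, D, E, F} — all of the relation — so {A, B} is a candidate key.
{B, C}⁺ = {A, B, C, D, E, F} — all of the relation — so {B, C} is a candidate key.
{B, D}⁺ = {A, B, C, D, E, F} — all of the relation — so {B, D} is a candidate key.
These are minimal and exhaustive — every other superkey contains one of them.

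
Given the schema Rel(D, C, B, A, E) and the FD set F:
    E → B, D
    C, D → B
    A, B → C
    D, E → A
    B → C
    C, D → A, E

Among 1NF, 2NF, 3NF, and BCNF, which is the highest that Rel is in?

3NF

Candidate keys: {B, D}, {C, D}, {E}. Prime attributes: {B, C, D, E}.
For A, B → C we have {A, B}⁺ = {A, B, C}; {A, B} is not a superkey, so BCNF fails.
Since {C} ⊆ prime attributes and every other non-superkey FD also has a prime right side, the schema is in 3NF.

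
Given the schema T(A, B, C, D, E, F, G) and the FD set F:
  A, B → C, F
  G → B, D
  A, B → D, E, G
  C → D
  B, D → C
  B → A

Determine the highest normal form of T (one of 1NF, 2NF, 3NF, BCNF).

Candidate keys: {B}, {G}. Prime attributes: {B, G}.
C → D: {C}⁺ = {C, D}, which is not all of the attributes, so the left side is not a superkey — BCNF is violated.
C → D determines the non-prime attribute {D} from a non-superkey — 3NF is violated.
With only single-attribute keys there can be no partial dependency, so 2NF holds.

2NF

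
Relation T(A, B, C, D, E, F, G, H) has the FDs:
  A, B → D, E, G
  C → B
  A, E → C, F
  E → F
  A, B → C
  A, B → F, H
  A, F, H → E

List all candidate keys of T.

{A, B}, {A, C}, {A, E}, {A, F, H}

Attributes never on any right-hand side: {A} — every candidate key must contain it.
{A, B} is a candidate key since {A, B}⁺ = {A, B, C, D, E, F, G, H} covers every attribute.
{A, C} is a candidate key since {A, C}⁺ = {A, B, C, D, E, F, G, H} covers every attribute.
{A, E} is a candidate key since {A, E}⁺ = {A, B, C, D, E, F, G, H} covers every attribute.
{A, F, H} is a candidate key since {A, F, H}⁺ = {A, B, C, D, E, F, G, H} covers every attribute.
No proper subset of any of these is a key, and no other minimal superkey exists.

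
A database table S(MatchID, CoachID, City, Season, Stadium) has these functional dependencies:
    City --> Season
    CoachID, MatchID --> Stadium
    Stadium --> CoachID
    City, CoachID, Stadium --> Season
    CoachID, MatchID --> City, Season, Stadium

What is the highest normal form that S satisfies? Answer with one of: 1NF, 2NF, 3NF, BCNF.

Candidate keys: {CoachID, MatchID}, {MatchID, Stadium}. Prime attributes: {CoachID, MatchID, Stadium}.
For City --> Season we have {City}⁺ = {City, Season}; {City} is not a superkey, so BCNF fails.
Because {Season} is non-prime and the left side of City --> Season is not a superkey, the relation is not in 3NF.
Checking every proper subset of each key, none determines a non-prime attribute — 2NF is satisfied.

2NF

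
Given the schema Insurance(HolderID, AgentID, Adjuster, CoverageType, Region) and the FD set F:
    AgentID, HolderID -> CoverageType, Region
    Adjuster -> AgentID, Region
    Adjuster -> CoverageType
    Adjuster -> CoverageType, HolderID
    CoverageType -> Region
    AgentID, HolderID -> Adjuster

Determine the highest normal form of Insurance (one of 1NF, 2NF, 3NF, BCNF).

Candidate keys: {Adjuster}, {AgentID, HolderID}. Prime attributes: {Adjuster, AgentID, HolderID}.
CoverageType -> Region: {CoverageType}⁺ = {CoverageType, Region}, which is not all of the attributes, so the left side is not a superkey — BCNF is violated.
Because {Region} is non-prime and the left side of CoverageType -> Region is not a superkey, the relation is not in 3NF.
Checking every proper subset of each key, none determines a non-prime attribute — 2NF is satisfied.

2NF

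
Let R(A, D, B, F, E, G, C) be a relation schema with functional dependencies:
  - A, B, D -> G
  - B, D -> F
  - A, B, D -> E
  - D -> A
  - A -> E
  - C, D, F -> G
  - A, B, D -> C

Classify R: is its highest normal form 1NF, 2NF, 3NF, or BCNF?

Candidate key: {B, D}. Prime attributes: {B, D}.
D -> A: {D}⁺ = {A, D, E}, which is not all of the attributes, so the left side is not a superkey — BCNF is violated.
Because {A} is non-prime and the left side of D -> A is not a superkey, the relation is not in 3NF.
Since {D} ⊂ {B, D} and {D}⁺ ⊇ {A, E} with {A, E} non-prime, there is a partial dependency; 2NF fails.

1NF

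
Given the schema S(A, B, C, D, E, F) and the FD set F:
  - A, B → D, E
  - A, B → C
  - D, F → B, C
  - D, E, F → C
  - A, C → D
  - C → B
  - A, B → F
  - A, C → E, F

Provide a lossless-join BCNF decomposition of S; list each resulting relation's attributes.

Candidate keys of the original relation: {A, B}, {A, C}, {A, D, F}.
{A, B, C, D, E, F}: {D, F} determines {B, C, D, F} here but is not a superkey — split on D, F → B, C, giving {B, C, D, F} and {A, D, E, F}.
{B, C, D, F}: {C} determines {B, C} here but is not a superkey — split on C → B, giving {B, C} and {C, D, F}.
{B, C} is in BCNF.
{C, D, F} is in BCNF.
{A, D, E, F} is in BCNF.

{A, D, E, F}; {B, C}; {C, D, F}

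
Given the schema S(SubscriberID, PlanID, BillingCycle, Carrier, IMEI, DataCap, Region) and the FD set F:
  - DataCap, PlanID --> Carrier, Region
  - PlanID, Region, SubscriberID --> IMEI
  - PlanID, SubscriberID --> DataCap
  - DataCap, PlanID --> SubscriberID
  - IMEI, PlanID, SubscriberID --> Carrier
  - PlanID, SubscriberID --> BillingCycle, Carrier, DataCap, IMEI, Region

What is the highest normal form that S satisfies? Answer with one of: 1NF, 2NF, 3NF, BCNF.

BCNF

Candidate keys: {DataCap, PlanID}, {PlanID, SubscriberID}. Prime attributes: {DataCap, PlanID, SubscriberID}.
The left-hand side of every FD is a superkey, so BCNF is satisfied.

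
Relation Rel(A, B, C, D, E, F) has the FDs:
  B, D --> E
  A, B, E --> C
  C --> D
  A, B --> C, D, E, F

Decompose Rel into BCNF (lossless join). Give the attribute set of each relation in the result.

Candidate key of the original relation: {A, B}.
In {A, B, C, D, E, F}, {B, D} is not a superkey ({B, D}⁺ restricted to this set is {B, D, E}), so split on B, D --> E into {B, D, E} and {A, B, C, D, F}.
{B, D, E} is in BCNF.
In {A, B, C, D, F}, {C} is not a superkey ({C}⁺ restricted to this set is {C, D}), so split on C --> D into {C, D} and {A, B, C, F}.
{C, D} is in BCNF.
{A, B, C, F} is in BCNF.

{A, B, C, F}; {B, D, E}; {C, D}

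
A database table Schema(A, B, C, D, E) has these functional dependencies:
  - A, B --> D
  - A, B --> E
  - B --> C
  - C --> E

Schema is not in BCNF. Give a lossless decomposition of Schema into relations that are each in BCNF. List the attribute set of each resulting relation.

{A, B, D}; {B, C}; {C, E}

Candidate key of the original relation: {A, B}.
Within {A, B, C, D, E}: {B}⁺ ∩ {A, B, C, D, E} = {B, C, E}, not the whole set, so B --> C, E violates BCNF; decompose into {B, C, E} and {A, B, D}.
Within {B, C, E}: {C}⁺ ∩ {B, C, E} = {C, E}, not the whole set, so C --> E violates BCNF; decompose into {C, E} and {B, C}.
{C, E} has no BCNF violation.
{B, C} has no BCNF violation.
{A, B, D} has no BCNF violation.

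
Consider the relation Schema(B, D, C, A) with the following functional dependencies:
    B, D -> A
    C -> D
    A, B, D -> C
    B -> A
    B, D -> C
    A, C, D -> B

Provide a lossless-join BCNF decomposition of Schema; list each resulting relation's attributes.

Candidate keys of the original relation: {A, C}, {B, C}, {B, D}.
Within {A, B, C, D}: {C}⁺ ∩ {A, B, C, D} = {C, D}, not the whole set, so C -> D violates BCNF; decompose into {C, D} and {A, B, C}.
{C, D} is in BCNF.
Within {A, B, C}: {B}⁺ ∩ {A, B, C} = {A, B}, not the whole set, so B -> A violates BCNF; decompose into {A, B} and {B, C}.
{A, B} is in BCNF.
{B, C} is in BCNF.

{A, B}; {B, C}; {C, D}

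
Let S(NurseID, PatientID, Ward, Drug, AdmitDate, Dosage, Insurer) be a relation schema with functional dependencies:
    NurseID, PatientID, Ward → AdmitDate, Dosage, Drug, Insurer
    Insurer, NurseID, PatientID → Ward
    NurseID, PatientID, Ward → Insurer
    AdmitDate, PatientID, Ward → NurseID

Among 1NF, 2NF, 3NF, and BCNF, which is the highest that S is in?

BCNF

Candidate keys: {AdmitDate, PatientID, Ward}, {Insurer, NurseID, PatientID}, {NurseID, PatientID, Ward}. Prime attributes: {AdmitDate, Insurer, NurseID, PatientID, Ward}.
Every FD has a superkey on the left, so the relation is in BCNF.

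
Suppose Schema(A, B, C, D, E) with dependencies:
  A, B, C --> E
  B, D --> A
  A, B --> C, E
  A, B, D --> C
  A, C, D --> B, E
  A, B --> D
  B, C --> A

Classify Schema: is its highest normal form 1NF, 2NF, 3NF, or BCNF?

BCNF

Candidate keys: {A, B}, {A, C, D}, {B, C}, {B, D}. Prime attributes: {A, B, C, D}.
Every FD has a superkey on the left, so the relation is in BCNF.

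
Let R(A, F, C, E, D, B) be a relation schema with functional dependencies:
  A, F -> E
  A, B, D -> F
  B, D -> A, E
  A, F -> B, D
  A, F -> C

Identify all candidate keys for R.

{A, F}⁺ = {A, B, C, D, E, F}, which is every attribute, so {A, F} is a candidate key.
{B, D}⁺ = {A, B, C, D, E, F}, which is every attribute, so {B, D} is a candidate key.
Any other superkey properly contains one of these, so there are no further candidate keys.

{A, F}, {B, D}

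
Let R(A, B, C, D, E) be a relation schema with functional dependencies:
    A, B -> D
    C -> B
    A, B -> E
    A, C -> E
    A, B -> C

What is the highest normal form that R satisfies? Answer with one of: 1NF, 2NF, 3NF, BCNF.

Candidate keys: {A, B}, {A, C}. Prime attributes: {A, B, C}.
C -> B: {C}⁺ = {B, C}, which is not all of the attributes, so the left side is not a superkey — BCNF is violated.
Since {B} ⊆ prime attributes and every other non-superkey FD also has a prime right side, the schema is in 3NF.

3NF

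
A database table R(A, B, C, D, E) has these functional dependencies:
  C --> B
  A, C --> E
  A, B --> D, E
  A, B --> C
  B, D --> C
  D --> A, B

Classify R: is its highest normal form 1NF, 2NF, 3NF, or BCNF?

Candidate keys: {A, B}, {A, C}, {D}. Prime attributes: {A, B, C, D}.
C --> B breaks BCNF: {C}⁺ = {B, C}, so {C} is not a superkey.
Since {B} ⊆ prime attributes and every other non-superkey FD also has a prime right side, the schema is in 3NF.

3NF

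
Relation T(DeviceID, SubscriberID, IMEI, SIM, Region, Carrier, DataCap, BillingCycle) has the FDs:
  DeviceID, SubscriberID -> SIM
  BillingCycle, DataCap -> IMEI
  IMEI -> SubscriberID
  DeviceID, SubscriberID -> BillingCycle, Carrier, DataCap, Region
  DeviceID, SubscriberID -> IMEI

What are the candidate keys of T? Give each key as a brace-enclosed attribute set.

Attributes never on any right-hand side: {DeviceID} — every candidate key must contain it.
Closure of {DeviceID, IMEI} is {BillingCycle, Carrier, DataCap, DeviceID, IMEI, Region, SIM, SubscriberID}, the whole schema; {DeviceID, IMEI} is a candidate key.
Closure of {DeviceID, SubscriberID} is {BillingCycle, Carrier, DataCap, DeviceID, IMEI, Region, SIM, SubscriberID}, the whole schema; {DeviceID, SubscriberID} is a candidate key.
Closure of {BillingCycle, DataCap, DeviceID} is {BillingCycle, Carrier, DataCap, DeviceID, IMEI, Region, SIM, SubscriberID}, the whole schema; {BillingCycle, DataCap, DeviceID} is a candidate key.
Any other superkey properly contains one of these, so there are no further candidate keys.

{BillingCycle, DataCap, DeviceID}, {DeviceID, IMEI}, {DeviceID, SubscriberID}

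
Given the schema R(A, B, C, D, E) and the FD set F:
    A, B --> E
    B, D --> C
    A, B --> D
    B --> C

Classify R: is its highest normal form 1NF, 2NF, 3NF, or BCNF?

Candidate key: {A, B}. Prime attributes: {A, B}.
B, D --> C: {B, D}⁺ = {B, C, D}, which is not all of the attributes, so the left side is not a superkey — BCNF is violated.
B, D --> C determines the non-prime attribute {C} from a non-superkey — 3NF is violated.
Since {B} ⊂ {A, B} and {B}⁺ ⊇ {C} with {C} non-prime, there is a partial dependency; 2NF fails.

1NF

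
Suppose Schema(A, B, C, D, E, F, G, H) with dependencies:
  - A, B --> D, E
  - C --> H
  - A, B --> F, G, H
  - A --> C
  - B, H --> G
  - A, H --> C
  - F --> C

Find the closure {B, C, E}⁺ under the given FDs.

{B, C, E, G, H}

Start with {B, C, E}.
C --> H applies; add {H} → now {B, C, E, H}.
B, H --> G applies; add {G} → now {B, C, E, G, H}.
No further FD applies.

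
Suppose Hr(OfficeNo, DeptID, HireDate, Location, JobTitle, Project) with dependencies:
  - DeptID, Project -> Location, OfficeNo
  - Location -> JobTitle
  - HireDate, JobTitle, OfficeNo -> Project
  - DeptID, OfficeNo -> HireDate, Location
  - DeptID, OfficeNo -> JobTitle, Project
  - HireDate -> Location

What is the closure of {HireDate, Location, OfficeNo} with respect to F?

{HireDate, JobTitle, Location, OfficeNo, Project}

Start with {HireDate, Location, OfficeNo}.
Location -> JobTitle applies; add {JobTitle} → now {HireDate, JobTitle, Location, OfficeNo}.
HireDate, JobTitle, OfficeNo -> Project applies; add {Project} → now {HireDate, JobTitle, Location, OfficeNo, Project}.
No further FD applies.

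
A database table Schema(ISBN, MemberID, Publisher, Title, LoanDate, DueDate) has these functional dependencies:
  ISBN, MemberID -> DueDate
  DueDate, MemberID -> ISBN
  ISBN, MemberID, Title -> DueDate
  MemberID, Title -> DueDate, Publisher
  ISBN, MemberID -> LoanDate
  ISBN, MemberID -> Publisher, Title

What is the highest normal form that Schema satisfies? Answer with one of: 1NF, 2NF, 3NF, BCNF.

BCNF

Candidate keys: {DueDate, MemberID}, {ISBN, MemberID}, {MemberID, Title}. Prime attributes: {DueDate, ISBN, MemberID, Title}.
The left-hand side of every FD is a superkey, so BCNF is satisfied.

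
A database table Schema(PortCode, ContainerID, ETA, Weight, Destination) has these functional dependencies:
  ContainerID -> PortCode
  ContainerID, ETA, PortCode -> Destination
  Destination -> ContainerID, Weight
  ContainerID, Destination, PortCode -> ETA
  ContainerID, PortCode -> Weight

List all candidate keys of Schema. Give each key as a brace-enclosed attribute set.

{ContainerID, ETA}, {Destination}

{Destination}⁺ = {ContainerID, Destination, ETA, PortCode, Weight} — all of the relation — so {Destination} is a candidate key.
{ContainerID, ETA}⁺ = {ContainerID, Destination, ETA, PortCode, Weight} — all of the relation — so {ContainerID, ETA} is a candidate key.
Any other superkey properly contains one of these, so there are no further candidate keys.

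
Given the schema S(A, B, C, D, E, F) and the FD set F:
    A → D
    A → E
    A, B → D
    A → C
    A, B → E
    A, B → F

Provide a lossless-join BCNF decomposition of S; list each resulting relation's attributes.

Candidate key of the original relation: {A, B}.
Within {A, B, C, D, E, F}: {A}⁺ ∩ {A, B, C, D, E, F} = {A, C, D, E}, not the whole set, so A → C, D, E violates BCNF; decompose into {A, C, D, E} and {A, B, F}.
{A, C, D, E} has no BCNF violation.
{A, B, F} has no BCNF violation.

{A, B, F}; {A, C, D, E}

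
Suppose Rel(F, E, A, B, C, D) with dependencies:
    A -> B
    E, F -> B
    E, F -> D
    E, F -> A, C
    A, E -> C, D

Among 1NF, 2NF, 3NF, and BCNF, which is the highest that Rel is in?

2NF

Candidate key: {E, F}. Prime attributes: {E, F}.
A -> B: {A}⁺ = {A, B}, which is not all of the attributes, so the left side is not a superkey — BCNF is violated.
A -> B determines the non-prime attribute {B} from a non-superkey — 3NF is violated.
No non-prime attribute depends on a proper subset of any candidate key, so 2NF holds.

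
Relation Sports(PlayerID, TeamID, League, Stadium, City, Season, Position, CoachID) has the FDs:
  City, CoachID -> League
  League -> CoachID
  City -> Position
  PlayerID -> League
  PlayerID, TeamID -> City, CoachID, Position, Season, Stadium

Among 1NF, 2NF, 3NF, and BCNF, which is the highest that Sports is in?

Candidate key: {PlayerID, TeamID}. Prime attributes: {PlayerID, TeamID}.
For City, CoachID -> League we have {City, CoachID}⁺ = {City, CoachID, League, Position}; {City, CoachID} is not a superkey, so BCNF fails.
City, CoachID -> League determines the non-prime attribute {League} from a non-superkey — 3NF is violated.
Since {PlayerID} ⊂ {PlayerID, TeamID} and {PlayerID}⁺ ⊇ {CoachID, League} with {CoachID, League} non-prime, there is a partial dependency; 2NF fails.

1NF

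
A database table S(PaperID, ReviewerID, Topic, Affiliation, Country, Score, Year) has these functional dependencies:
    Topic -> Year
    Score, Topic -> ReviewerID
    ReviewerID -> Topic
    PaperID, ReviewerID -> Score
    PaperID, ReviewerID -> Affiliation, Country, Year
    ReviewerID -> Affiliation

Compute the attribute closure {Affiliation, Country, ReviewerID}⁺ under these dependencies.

Start with {Affiliation, Country, ReviewerID}.
ReviewerID -> Topic applies; add {Topic} → now {Affiliation, Country, ReviewerID, Topic}.
Topic -> Year applies; add {Year} → now {Affiliation, Country, ReviewerID, Topic, Year}.
No further FD applies.

{Affiliation, Country, ReviewerID, Topic, Year}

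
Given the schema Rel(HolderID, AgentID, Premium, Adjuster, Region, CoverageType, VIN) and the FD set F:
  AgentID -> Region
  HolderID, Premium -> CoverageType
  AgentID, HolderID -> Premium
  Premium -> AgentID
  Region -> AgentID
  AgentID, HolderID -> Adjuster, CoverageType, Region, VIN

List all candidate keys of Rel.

No FD produces {HolderID}, so it must be in every candidate key.
{AgentID, HolderID}⁺ = {Adjuster, AgentID, CoverageType, HolderID, Premium, Region, VIN}, which is every attribute, so {AgentID, HolderID} is a candidate key.
{HolderID, Premium}⁺ = {Adjuster, AgentID, CoverageType, HolderID, Premium, Region, VIN}, which is every attribute, so {HolderID, Premium} is a candidate key.
{HolderID, Region}⁺ = {Adjuster, AgentID, CoverageType, HolderID, Premium, Region, VIN}, which is every attribute, so {HolderID, Region} is a candidate key.
Any other superkey properly contains one of these, so there are no further candidate keys.

{AgentID, HolderID}, {HolderID, Premium}, {HolderID, Region}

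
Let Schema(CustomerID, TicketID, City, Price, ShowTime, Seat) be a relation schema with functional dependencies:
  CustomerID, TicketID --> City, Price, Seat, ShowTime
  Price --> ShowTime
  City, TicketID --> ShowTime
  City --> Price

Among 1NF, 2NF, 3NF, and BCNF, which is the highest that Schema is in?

Candidate key: {CustomerID, TicketID}. Prime attributes: {CustomerID, TicketID}.
For Price --> ShowTime we have {Price}⁺ = {Price, ShowTime}; {Price} is not a superkey, so BCNF fails.
Because {ShowTime} is non-prime and the left side of Price --> ShowTime is not a superkey, the relation is not in 3NF.
No non-prime attribute depends on a proper subset of any candidate key, so 2NF holds.

2NF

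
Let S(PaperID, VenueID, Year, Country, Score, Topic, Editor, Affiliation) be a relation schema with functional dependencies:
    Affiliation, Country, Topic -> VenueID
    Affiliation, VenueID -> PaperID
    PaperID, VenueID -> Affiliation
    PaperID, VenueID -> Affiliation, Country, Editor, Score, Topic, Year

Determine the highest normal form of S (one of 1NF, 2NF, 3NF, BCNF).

Candidate keys: {Affiliation, Country, Topic}, {Affiliation, VenueID}, {PaperID, VenueID}. Prime attributes: {Affiliation, Country, PaperID, Topic, VenueID}.
Every FD has a superkey on the left, so the relation is in BCNF.

BCNF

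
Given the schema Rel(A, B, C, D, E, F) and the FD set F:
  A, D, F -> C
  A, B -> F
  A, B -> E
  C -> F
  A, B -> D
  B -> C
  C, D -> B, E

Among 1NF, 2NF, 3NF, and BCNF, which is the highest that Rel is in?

1NF

Candidate keys: {A, B}, {A, C, D}, {A, D, F}. Prime attributes: {A, B, C, D, F}.
C -> F: {C}⁺ = {C, F}, which is not all of the attributes, so the left side is not a superkey — BCNF is violated.
C, D -> B, E determines the non-prime attribute {E} from a non-superkey — 3NF is violated.
Since {C, D} ⊂ {A, C, D} and {C, D}⁺ ⊇ {E} with {E} non-prime, there is a partial dependency; 2NF fails.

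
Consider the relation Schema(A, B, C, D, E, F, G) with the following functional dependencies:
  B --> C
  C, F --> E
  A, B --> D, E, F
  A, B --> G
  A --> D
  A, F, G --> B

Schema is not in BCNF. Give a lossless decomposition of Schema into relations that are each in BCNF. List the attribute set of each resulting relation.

{A, B, F, G}; {A, D}; {B, C}; {B, E, F}

Candidate keys of the original relation: {A, B}, {A, F, G}.
{A, B, C, D, E, F, G}: {B} determines {B, C} here but is not a superkey — split on B --> C, giving {B, C} and {A, B, D, E, F, G}.
{B, C} has no BCNF violation.
{A, B, D, E, F, G}: {A} determines {A, D} here but is not a superkey — split on A --> D, giving {A, D} and {A, B, E, F, G}.
{A, D} has no BCNF violation.
{A, B, E, F, G}: {B, F} determines {B, E, F} here but is not a superkey — split on B, F --> E, giving {B, E, F} and {A, B, F, G}.
{B, E, F} has no BCNF violation.
{A, B, F, G} has no BCNF violation.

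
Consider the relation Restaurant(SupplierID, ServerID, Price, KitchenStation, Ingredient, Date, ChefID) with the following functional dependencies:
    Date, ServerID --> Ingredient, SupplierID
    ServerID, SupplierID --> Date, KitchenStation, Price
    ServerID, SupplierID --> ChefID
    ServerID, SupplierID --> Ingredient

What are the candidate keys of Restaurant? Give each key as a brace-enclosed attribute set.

No FD produces {ServerID}, so it must be in every candidate key.
{Date, ServerID}⁺ = {ChefID, Date, Ingredient, KitchenStation, Price, ServerID, SupplierID} — all of the relation — so {Date, ServerID} is a candidate key.
{ServerID, SupplierID}⁺ = {ChefID, Date, Ingredient, KitchenStation, Price, ServerID, SupplierID} — all of the relation — so {ServerID, SupplierID} is a candidate key.
No proper subset of any of these is a key, and no other minimal superkey exists.

{Date, ServerID}, {ServerID, SupplierID}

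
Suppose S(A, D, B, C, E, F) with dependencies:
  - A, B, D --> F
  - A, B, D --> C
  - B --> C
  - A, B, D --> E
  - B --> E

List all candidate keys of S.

{A, B, D}

No FD produces {A, B, D}, so they must be in every candidate key.
{A, B, D}⁺ = {A, B, C, D, E, F} — all of the relation — so {A, B, D} is a candidate key.
No smaller or unrelated set reaches every attribute, so there are no other keys.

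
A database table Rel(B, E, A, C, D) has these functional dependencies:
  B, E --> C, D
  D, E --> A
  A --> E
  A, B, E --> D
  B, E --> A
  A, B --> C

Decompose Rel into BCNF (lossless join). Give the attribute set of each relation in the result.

{A, D}; {A, E}; {B, C, D, E}

Candidate keys of the original relation: {A, B}, {B, E}.
Within {A, B, C, D, E}: {D, E}⁺ ∩ {A, B, C, D, E} = {A, D, E}, not the whole set, so D, E --> A violates BCNF; decompose into {A, D, E} and {B, C, D, E}.
Within {A, D, E}: {A}⁺ ∩ {A, D, E} = {A, E}, not the whole set, so A --> E violates BCNF; decompose into {A, E} and {A, D}.
{A, E} is in BCNF.
{A, D} is in BCNF.
{B, C, D, E} is in BCNF.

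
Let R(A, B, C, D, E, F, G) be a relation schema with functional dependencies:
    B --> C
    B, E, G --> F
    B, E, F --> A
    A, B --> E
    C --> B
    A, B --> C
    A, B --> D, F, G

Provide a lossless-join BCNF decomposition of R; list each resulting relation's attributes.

Candidate keys of the original relation: {A, B}, {A, C}, {B, E, F}, {B, E, G}, {C, E, F}, {C, E, G}.
In {A, B, C, D, E, F, G}, {B} is not a superkey ({B}⁺ restricted to this set is {B, C}), so split on B --> C into {B, C} and {A, B, D, E, F, G}.
{B, C} is in BCNF.
{A, B, D, E, F, G} is in BCNF.

{A, B, D, E, F, G}; {B, C}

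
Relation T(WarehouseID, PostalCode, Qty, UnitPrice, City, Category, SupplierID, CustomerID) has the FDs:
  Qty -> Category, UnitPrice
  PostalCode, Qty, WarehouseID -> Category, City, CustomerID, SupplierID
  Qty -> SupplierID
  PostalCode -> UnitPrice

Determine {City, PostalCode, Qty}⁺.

{Category, City, PostalCode, Qty, SupplierID, UnitPrice}

Start with {City, PostalCode, Qty}.
Qty -> Category, UnitPrice applies; add {Category, UnitPrice} → now {Category, City, PostalCode, Qty, UnitPrice}.
Qty -> SupplierID applies; add {SupplierID} → now {Category, City, PostalCode, Qty, SupplierID, UnitPrice}.
No further FD applies.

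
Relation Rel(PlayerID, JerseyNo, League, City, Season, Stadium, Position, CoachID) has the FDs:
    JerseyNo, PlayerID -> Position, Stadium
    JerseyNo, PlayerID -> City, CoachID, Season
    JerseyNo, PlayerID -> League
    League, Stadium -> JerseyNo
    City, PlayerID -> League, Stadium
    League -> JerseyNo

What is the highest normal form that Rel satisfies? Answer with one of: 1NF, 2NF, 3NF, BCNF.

Candidate keys: {City, PlayerID}, {JerseyNo, PlayerID}, {League, PlayerID}. Prime attributes: {City, JerseyNo, League, PlayerID}.
League, Stadium -> JerseyNo: {League, Stadium}⁺ = {JerseyNo, League, Stadium}, which is not all of the attributes, so the left side is not a superkey — BCNF is violated.
Since {JerseyNo} ⊆ prime attributes and every other non-superkey FD also has a prime right side, the schema is in 3NF.

3NF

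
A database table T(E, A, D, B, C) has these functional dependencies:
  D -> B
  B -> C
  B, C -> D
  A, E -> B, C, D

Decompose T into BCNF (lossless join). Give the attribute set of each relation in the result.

Candidate key of the original relation: {A, E}.
Within {A, B, C, D, E}: {D}⁺ ∩ {A, B, C, D, E} = {B, C, D}, not the whole set, so D -> B, C violates BCNF; decompose into {B, C, D} and {A, D, E}.
{B, C, D}: every determinant is a superkey — BCNF.
{A, D, E}: every determinant is a superkey — BCNF.

{A, D, E}; {B, C, D}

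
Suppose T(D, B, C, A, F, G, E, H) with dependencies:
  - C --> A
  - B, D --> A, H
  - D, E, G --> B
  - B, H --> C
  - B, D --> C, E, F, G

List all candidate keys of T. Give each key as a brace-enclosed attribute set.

{B, D}, {D, E, G}

{D} never appears on the right of any FD, so every key must include it.
{B, D}⁺ = {A, B, C, D, E, F, G, H}, which is every attribute, so {B, D} is a candidate key.
{D, E, G}⁺ = {A, B, C, D, E, F, G, H}, which is every attribute, so {D, E, G} is a candidate key.
No proper subset of any of these is a key, and no other minimal superkey exists.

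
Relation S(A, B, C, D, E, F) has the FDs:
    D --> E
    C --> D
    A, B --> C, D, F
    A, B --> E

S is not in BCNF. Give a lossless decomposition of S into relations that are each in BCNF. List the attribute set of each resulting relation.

Candidate key of the original relation: {A, B}.
{A, B, C, D, E, F}: {D} determines {D, E} here but is not a superkey — split on D --> E, giving {D, E} and {A, B, C, D, F}.
{D, E} is in BCNF.
{A, B, C, D, F}: {C} determines {C, D} here but is not a superkey — split on C --> D, giving {C, D} and {A, B, C, F}.
{C, D} is in BCNF.
{A, B, C, F} is in BCNF.

{A, B, C, F}; {C, D}; {D, E}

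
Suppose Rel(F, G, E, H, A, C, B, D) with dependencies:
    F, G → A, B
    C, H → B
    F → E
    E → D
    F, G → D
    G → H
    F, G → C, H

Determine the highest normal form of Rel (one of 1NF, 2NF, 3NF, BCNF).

Candidate key: {F, G}. Prime attributes: {F, G}.
C, H → B breaks BCNF: {C, H}⁺ = {B, C, H}, so {C, H} is not a superkey.
C, H → B determines the non-prime attribute {B} from a non-superkey — 3NF is violated.
The proper key subset {F} of {F, G} determines non-prime {D, E}, so the relation is not even in 2NF.

1NF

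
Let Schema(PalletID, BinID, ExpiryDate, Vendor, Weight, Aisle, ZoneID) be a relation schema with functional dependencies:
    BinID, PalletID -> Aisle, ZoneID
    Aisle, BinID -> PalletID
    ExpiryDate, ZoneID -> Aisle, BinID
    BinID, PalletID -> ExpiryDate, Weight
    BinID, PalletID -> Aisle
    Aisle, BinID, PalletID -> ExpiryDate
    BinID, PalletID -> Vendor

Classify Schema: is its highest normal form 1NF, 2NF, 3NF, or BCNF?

Candidate keys: {Aisle, BinID}, {BinID, PalletID}, {ExpiryDate, ZoneID}. Prime attributes: {Aisle, BinID, ExpiryDate, PalletID, ZoneID}.
Every FD has a superkey on the left, so the relation is in BCNF.

BCNF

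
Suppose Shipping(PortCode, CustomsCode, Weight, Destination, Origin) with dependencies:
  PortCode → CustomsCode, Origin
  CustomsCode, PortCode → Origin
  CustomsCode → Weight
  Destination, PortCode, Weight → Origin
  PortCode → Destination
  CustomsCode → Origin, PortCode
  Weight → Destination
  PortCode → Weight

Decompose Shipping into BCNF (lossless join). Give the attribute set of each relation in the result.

{CustomsCode, Origin, PortCode, Weight}; {Destination, Weight}

Candidate keys of the original relation: {CustomsCode}, {PortCode}.
In {CustomsCode, Destination, Origin, PortCode, Weight}, {Weight} is not a superkey ({Weight}⁺ restricted to this set is {Destination, Weight}), so split on Weight → Destination into {Destination, Weight} and {CustomsCode, Origin, PortCode, Weight}.
{Destination, Weight}: every determinant is a superkey — BCNF.
{CustomsCode, Origin, PortCode, Weight}: every determinant is a superkey — BCNF.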